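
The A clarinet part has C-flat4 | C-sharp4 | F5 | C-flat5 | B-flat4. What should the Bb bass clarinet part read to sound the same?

Bb4 B#4 E6 Bb5 A5

First find concert pitch: the A clarinet sounds a minor third below written, so C-flat4 C-sharp4 F5 C-flat5 B-flat4 sounds Ab3 A#3 D5 Ab4 G4.
Then write for Bb bass clarinet: it sounds a major ninth below written, so the part must be a major ninth above concert.
Ab3 → Bb4
A#3 → B#4
D5 → E6
Ab4 → Bb5
G4 → A5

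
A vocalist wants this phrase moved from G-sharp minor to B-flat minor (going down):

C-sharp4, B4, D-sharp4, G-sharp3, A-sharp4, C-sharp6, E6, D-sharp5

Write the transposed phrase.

Eb3 Db4 F3 Bb2 C4 Eb5 Gb5 F4

From G-sharp down to B-flat is an augmented sixth; apply that to each pitch.
C#4 becomes Eb3
B4 becomes Db4
D#4 becomes F3
G#3 becomes Bb2
A#4 becomes C4
C#6 becomes Eb5
E6 becomes Gb5
D#5 becomes F4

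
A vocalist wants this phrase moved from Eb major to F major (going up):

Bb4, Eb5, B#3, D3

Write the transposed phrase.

C5 F5 C##4 E3

From Eb up to F is a major second; apply that to each pitch.
Bb4 gives C5
Eb5 gives F5
B#3 gives C##4
D3 gives E3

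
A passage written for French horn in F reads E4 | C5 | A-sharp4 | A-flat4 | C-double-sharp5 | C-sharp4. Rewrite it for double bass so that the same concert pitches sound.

First find concert pitch: the French horn in F sounds a perfect fifth below written, so E4 C5 A-sharp4 A-flat4 C-double-sharp5 C-sharp4 sounds A3 F4 D#4 Db4 F##4 F#3.
Then write for double bass: it sounds a perfect octave below written, so the part must be a perfect octave above concert.
A3 → A4
F4 → F5
D#4 → D#5
Db4 → Db5
F##4 → F##5
F#3 → F#4

A4 F5 D#5 Db5 F##5 F#4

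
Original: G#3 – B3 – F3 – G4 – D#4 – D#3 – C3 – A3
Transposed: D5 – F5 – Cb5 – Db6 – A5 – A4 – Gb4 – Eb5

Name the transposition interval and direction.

up a diminished twelfth

From G#3 to D5 is 12 letter names — a twelfth of some quality.
G#3 to D5 is 18 semitones, which makes it a diminished twelfth; the second version is higher, so the direction is up.
Checking another pair — A3 → Eb5 — gives the same interval.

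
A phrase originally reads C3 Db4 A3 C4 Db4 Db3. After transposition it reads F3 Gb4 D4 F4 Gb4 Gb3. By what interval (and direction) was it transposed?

From C3 to F3 is 4 letter names — a fourth of some quality.
C3 to F3 is 5 semitones, which makes it a perfect fourth; the second version is higher, so the direction is up.
Checking another pair — Db3 → Gb3 — gives the same interval.

up a perfect fourth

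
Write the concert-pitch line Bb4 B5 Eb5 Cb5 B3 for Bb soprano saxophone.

C5 C#6 F5 Db5 C#4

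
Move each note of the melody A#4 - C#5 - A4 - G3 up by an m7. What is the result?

G#5 B5 G5 F4

A#4 to G#5
C#5 to B5
A4 to G5
G3 to F4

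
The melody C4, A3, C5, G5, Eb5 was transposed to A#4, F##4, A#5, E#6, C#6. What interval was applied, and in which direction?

up an augmented sixth

From C4 to A#4 is 6 letter names — a sixth of some quality.
C4 to A#4 is 10 semitones, which makes it an augmented sixth; the second version is higher, so the direction is up.
Checking another pair — Eb5 → C#6 — gives the same interval.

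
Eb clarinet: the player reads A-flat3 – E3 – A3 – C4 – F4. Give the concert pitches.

Written C4 on the Eb clarinet sounds as Eb4, a minor third higher; apply that shift to every note.
Ab3 gives Cb4
E3 gives G3
A3 gives C4
C4 gives Eb4
F4 gives Ab4

Cb4 G3 C4 Eb4 Ab4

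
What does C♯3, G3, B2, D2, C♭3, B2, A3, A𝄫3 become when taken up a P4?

C#3 gives F#3
G3 gives C4
B2 gives E3
D2 gives G2
Cb3 gives Fb3
B2 gives E3
A3 gives D4
Abb3 gives Dbb4

F#3 C4 E3 G2 Fb3 E3 D4 Dbb4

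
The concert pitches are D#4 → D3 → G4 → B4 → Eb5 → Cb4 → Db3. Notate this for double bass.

The double bass sounds a perfect octave below written, so the written part must be a perfect octave above concert — transpose each note up.
D#4 becomes D#5
D3 becomes D4
G4 becomes G5
B4 becomes B5
Eb5 becomes Eb6
Cb4 becomes Cb5
Db3 becomes Db4

D#5 D4 G5 B5 Eb6 Cb5 Db4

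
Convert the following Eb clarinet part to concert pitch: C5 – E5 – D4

The Eb clarinet sounds a minor third above written, so transpose each written note up a minor third.
C5 → Eb5
E5 → G5
D4 → F4

Eb5 G5 F4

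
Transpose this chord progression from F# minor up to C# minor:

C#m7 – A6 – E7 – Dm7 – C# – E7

F# minor up to C# minor is a perfect fifth; each chord root moves by that interval while the quality stays the same.
C#m7: root C# up a perfect fifth → G#, giving G#m7.
A6: root A up a perfect fifth → E, giving E6.
E7: root E up a perfect fifth → B, giving B7.
Dm7: root D up a perfect fifth → A, giving Am7.
C#: root C# up a perfect fifth → G#, giving G#.
E7: root E up a perfect fifth → B, giving B7.

G#m7 E6 B7 Am7 G# B7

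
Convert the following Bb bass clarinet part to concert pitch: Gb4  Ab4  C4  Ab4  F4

Fb3 Gb3 Bb2 Gb3 Eb3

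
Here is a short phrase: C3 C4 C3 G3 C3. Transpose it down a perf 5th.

F2 F3 F2 C3 F2

C3: a fifth down reaches F, and 7 semitones makes it F2.
A perfect fifth down from C4 gives F3.
A perfect fifth down from C3 gives F2.
G3 down a perfect fifth is C3.
C3: a fifth down reaches F, and 7 semitones makes it F2.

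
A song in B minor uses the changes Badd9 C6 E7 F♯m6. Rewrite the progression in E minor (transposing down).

Eadd9 F6 A7 Bm6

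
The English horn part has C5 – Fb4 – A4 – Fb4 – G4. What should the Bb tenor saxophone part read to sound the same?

G5 Cb5 E5 Cb5 D5

First find concert pitch: the English horn sounds a perfect fifth below written, so C5 Fb4 A4 Fb4 G4 sounds F4 Bbb3 D4 Bbb3 C4.
Then write for Bb tenor saxophone: it sounds a major ninth below written, so the part must be a major ninth above concert.
F4 → G5
Bbb3 → Cb5
D4 → E5
Bbb3 → Cb5
C4 → D5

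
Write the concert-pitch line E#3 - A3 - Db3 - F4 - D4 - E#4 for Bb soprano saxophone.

F##3 B3 Eb3 G4 E4 F##4

Written C4 sounds as Bb3 on the Bb soprano saxophone, so concert pitches are written a major second up.
E#3 becomes F##3
A3 becomes B3
Db3 becomes Eb3
F4 becomes G4
D4 becomes E4
E#4 becomes F##4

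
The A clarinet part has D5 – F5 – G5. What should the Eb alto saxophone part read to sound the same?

G#5 B5 C#6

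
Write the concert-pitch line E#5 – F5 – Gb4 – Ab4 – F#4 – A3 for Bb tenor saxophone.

F##6 G6 Ab5 Bb5 G#5 B4

The Bb tenor saxophone sounds a major ninth below written, so the written part must be a major ninth above concert — transpose each note up.
E#5 to F##6
F5 to G6
Gb4 to Ab5
Ab4 to Bb5
F#4 to G#5
A3 to B4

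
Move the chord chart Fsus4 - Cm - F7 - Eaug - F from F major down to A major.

F major down to A major is a minor sixth; each chord root moves by that interval while the quality stays the same.
Fsus4: root F down a minor sixth → A, giving Asus4.
Cm: root C down a minor sixth → E, giving Em.
F7: root F down a minor sixth → A, giving A7.
Eaug: root E down a minor sixth → G#, giving G#aug.
F: root F down a minor sixth → A, giving A.

Asus4 Em A7 G#aug A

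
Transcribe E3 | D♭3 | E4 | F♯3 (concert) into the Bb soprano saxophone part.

F#3 Eb3 F#4 G#3

The Bb soprano saxophone sounds a major second below written, so the written part must be a major second above concert — transpose each note up.
E3 gives F#3
Db3 gives Eb3
E4 gives F#4
F#3 gives G#3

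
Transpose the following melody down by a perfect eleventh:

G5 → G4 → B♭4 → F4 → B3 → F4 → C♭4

D4 D3 F3 C3 F#2 C3 Gb2

A perfect eleventh down from G5 gives D4.
A perfect eleventh down from G4 gives D3.
Bb4: an eleventh down reaches F, and 17 semitones makes it F3.
A perfect eleventh down from F4 gives C3.
A perfect eleventh down from B3 gives F#2.
F4 down a perfect eleventh is C3.
Cb4: an eleventh down reaches G, and 17 semitones makes it Gb2.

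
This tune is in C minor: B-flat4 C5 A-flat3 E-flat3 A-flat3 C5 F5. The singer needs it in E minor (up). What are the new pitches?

From C up to E is a major third; apply that to each pitch.
Bb4 → D5
C5 → E5
Ab3 → C4
Eb3 → G3
Ab3 → C4
C5 → E5
F5 → A5

D5 E5 C4 G3 C4 E5 A5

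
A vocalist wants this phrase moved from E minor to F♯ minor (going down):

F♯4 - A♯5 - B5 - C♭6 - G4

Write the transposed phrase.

E minor to F♯ minor down is a minor seventh, so every note moves down by that interval.
F#4 becomes G#3
A#5 becomes B#4
B5 becomes C#5
Cb6 becomes Db5
G4 becomes A3

G#3 B#4 C#5 Db5 A3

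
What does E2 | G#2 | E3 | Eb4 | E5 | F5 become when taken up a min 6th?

C3 E3 C4 Cb5 C6 Db6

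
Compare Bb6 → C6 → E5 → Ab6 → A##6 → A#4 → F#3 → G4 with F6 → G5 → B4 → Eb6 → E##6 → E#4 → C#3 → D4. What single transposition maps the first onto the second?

down a perfect fourth

Take the first pair: Bb6 → F6. B to F spans 4 letter names, so the interval is some kind of fourth.
F6 to Bb6 is 5 semitones, which makes it a perfect fourth; the second version is lower, so the direction is down.
Checking another pair — G4 → D4 — gives the same interval.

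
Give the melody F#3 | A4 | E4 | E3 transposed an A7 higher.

E##4 G##5 D##5 D##4

An augmented seventh up from F#3 gives E##4.
A4: a seventh up reaches G, and 12 semitones makes it G##5.
An augmented seventh up from E4 gives D##5.
E3: a seventh up reaches D, and 12 semitones makes it D##4.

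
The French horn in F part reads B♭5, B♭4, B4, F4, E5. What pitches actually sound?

Eb5 Eb4 E4 Bb3 A4

The French horn in F sounds a perfect fifth below written, so transpose each written note down a perfect fifth.
Bb5 to Eb5
Bb4 to Eb4
B4 to E4
F4 to Bb3
E5 to A4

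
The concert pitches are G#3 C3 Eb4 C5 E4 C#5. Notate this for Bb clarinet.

A#3 D3 F4 D5 F#4 D#5

Written C4 sounds as Bb3 on the Bb clarinet, so concert pitches are written a major second up.
G#3 -> A#3
C3 -> D3
Eb4 -> F4
C5 -> D5
E4 -> F#4
C#5 -> D#5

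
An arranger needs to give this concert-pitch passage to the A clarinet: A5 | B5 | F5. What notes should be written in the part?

C6 D6 Ab5

Written C4 sounds as A3 on the A clarinet, so concert pitches are written a minor third up.
A5 becomes C6
B5 becomes D6
F5 becomes Ab5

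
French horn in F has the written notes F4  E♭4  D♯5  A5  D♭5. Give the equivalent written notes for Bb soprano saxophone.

C4 Bb3 A#4 E5 Ab4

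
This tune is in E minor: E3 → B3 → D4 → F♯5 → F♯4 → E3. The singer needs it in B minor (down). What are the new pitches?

B2 F#3 A3 C#5 C#4 B2

From E down to B is a perfect fourth; apply that to each pitch.
E3 becomes B2
B3 becomes F#3
D4 becomes A3
F#5 becomes C#5
F#4 becomes C#4
E3 becomes B2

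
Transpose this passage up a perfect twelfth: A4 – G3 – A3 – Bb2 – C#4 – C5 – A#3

A4 becomes E6
G3 becomes D5
A3 becomes E5
Bb2 becomes F4
C#4 becomes G#5
C5 becomes G6
A#3 becomes E#5

E6 D5 E5 F4 G#5 G6 E#5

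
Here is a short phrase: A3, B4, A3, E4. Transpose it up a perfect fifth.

E4 F#5 E4 B4

A perfect fifth up from A3 gives E4.
B4 up a perfect fifth is F#5.
A3: a fifth up reaches E, and 7 semitones makes it E4.
E4: a fifth up reaches B, and 7 semitones makes it B4.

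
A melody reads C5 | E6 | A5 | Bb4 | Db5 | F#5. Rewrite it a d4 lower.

G#4 B#5 E#5 F#4 A4 C##5

C5 down a diminished fourth is G#4.
E6 down a diminished fourth is B#5.
A5: a fourth down reaches E, and 4 semitones makes it E#5.
Bb4: a fourth down reaches F, and 4 semitones makes it F#4.
Db5 down a diminished fourth is A4.
A diminished fourth down from F#5 gives C##5.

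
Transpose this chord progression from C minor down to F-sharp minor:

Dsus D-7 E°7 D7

G#sus G#-7 A#°7 G#7

C minor down to F-sharp minor is a diminished fifth; each chord root moves by that interval while the quality stays the same.
Dsus: root D down a diminished fifth → G#, giving G#sus.
D-7: root D down a diminished fifth → G#, giving G#-7.
E°7: root E down a diminished fifth → A#, giving A#°7.
D7: root D down a diminished fifth → G#, giving G#7.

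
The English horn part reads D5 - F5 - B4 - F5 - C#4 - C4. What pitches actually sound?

Written C4 on the English horn sounds as F3, a perfect fifth lower; apply that shift to every note.
D5 -> G4
F5 -> Bb4
B4 -> E4
F5 -> Bb4
C#4 -> F#3
C4 -> F3

G4 Bb4 E4 Bb4 F#3 F3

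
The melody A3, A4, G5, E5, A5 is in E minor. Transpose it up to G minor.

C4 C5 Bb5 G5 C6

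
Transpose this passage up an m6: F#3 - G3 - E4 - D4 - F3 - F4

F#3 gives D4
G3 gives Eb4
E4 gives C5
D4 gives Bb4
F3 gives Db4
F4 gives Db5

D4 Eb4 C5 Bb4 Db4 Db5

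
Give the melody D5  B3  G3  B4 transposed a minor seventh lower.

D5: a seventh down reaches E, and 10 semitones makes it E4.
B3: a seventh down reaches C, and 10 semitones makes it C#3.
G3 down a minor seventh is A2.
B4 down a minor seventh is C#4.

E4 C#3 A2 C#4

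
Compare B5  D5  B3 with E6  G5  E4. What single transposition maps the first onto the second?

up a perfect fourth

From B5 to E6 is 4 letter names — a fourth of some quality.
B5 to E6 is 5 semitones, which makes it a perfect fourth; the second version is higher, so the direction is up.
Checking another pair — B3 → E4 — gives the same interval.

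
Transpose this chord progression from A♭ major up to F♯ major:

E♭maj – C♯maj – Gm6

A♭ major up to F♯ major is an augmented sixth; each chord root moves by that interval while the quality stays the same.
E♭maj: root E♭ up an augmented sixth → C#, giving C#maj.
C♯maj: root C♯ up an augmented sixth → A##, giving A##maj.
Gm6: root G up an augmented sixth → E#, giving E#m6.

C#maj A##maj E#m6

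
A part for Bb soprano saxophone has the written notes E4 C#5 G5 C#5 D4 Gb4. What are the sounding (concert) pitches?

D4 B4 F5 B4 C4 Fb4

Written C4 on the Bb soprano saxophone sounds as Bb3, a major second lower; apply that shift to every note.
E4 becomes D4
C#5 becomes B4
G5 becomes F5
C#5 becomes B4
D4 becomes C4
Gb4 becomes Fb4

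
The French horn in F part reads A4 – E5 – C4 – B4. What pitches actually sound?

D4 A4 F3 E4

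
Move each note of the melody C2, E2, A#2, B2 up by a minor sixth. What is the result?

Ab2 C3 F#3 G3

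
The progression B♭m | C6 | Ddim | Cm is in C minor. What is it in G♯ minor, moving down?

F#m G#6 A#dim G#m

C minor down to G♯ minor is a diminished fourth; each chord root moves by that interval while the quality stays the same.
B♭m: root B♭ down a diminished fourth → F#, giving F#m.
C6: root C down a diminished fourth → G#, giving G#6.
Ddim: root D down a diminished fourth → A#, giving A#dim.
Cm: root C down a diminished fourth → G#, giving G#m.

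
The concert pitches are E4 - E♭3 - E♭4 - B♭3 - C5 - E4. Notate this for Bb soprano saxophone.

F#4 F3 F4 C4 D5 F#4

Written C4 sounds as Bb3 on the Bb soprano saxophone, so concert pitches are written a major second up.
E4 → F#4
Eb3 → F3
Eb4 → F4
Bb3 → C4
C5 → D5
E4 → F#4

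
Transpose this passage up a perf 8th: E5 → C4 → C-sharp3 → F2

A perfect octave up from E5 gives E6.
C4 up a perfect octave is C5.
A perfect octave up from C#3 gives C#4.
F2: an octave up reaches F, and 12 semitones makes it F3.

E6 C5 C#4 F3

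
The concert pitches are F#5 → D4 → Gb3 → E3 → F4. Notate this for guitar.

The guitar sounds a perfect octave below written, so the written part must be a perfect octave above concert — transpose each note up.
F#5 to F#6
D4 to D5
Gb3 to Gb4
E3 to E4
F4 to F5

F#6 D5 Gb4 E4 F5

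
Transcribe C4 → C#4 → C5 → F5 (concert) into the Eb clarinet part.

The Eb clarinet sounds a minor third above written, so the written part must be a minor third below concert — transpose each note down.
C4 to A3
C#4 to A#3
C5 to A4
F5 to D5

A3 A#3 A4 D5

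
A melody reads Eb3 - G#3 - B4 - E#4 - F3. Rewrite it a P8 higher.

Eb4 G#4 B5 E#5 F4

Eb3: an octave up reaches E, and 12 semitones makes it Eb4.
G#3 up a perfect octave is G#4.
B4: an octave up reaches B, and 12 semitones makes it B5.
A perfect octave up from E#4 gives E#5.
F3 up a perfect octave is F4.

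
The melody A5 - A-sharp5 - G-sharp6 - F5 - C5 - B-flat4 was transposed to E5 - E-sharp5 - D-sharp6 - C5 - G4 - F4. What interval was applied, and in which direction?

down a perfect fourth

From A5 to E5 is 4 letter names — a fourth of some quality.
E5 to A5 is 5 semitones, which makes it a perfect fourth; the second version is lower, so the direction is down.
Checking another pair — Bb4 → F4 — gives the same interval.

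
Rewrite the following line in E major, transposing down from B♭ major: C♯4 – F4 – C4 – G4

F##3 B3 F#3 C#4

B♭ major to E major down is a diminished fifth, so every note moves down by that interval.
C#4 becomes F##3
F4 becomes B3
C4 becomes F#3
G4 becomes C#4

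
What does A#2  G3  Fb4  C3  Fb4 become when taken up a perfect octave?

A#3 G4 Fb5 C4 Fb5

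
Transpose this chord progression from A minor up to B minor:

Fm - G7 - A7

A minor up to B minor is a major second; each chord root moves by that interval while the quality stays the same.
Fm: root F up a major second → G, giving Gm.
G7: root G up a major second → A, giving A7.
A7: root A up a major second → B, giving B7.

Gm A7 B7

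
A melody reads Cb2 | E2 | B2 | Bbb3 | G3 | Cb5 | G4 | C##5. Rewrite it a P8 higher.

Cb2 to Cb3
E2 to E3
B2 to B3
Bbb3 to Bbb4
G3 to G4
Cb5 to Cb6
G4 to G5
C##5 to C##6

Cb3 E3 B3 Bbb4 G4 Cb6 G5 C##6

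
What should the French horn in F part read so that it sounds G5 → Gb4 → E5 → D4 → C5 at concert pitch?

Written C4 sounds as F3 on the French horn in F, so concert pitches are written a perfect fifth up.
G5 becomes D6
Gb4 becomes Db5
E5 becomes B5
D4 becomes A4
C5 becomes G5

D6 Db5 B5 A4 G5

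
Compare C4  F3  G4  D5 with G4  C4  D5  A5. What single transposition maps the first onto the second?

Take the first pair: C4 → G4. C to G spans 5 letter names, so the interval is some kind of fifth.
C4 to G4 is 7 semitones, which makes it a perfect fifth; the second version is higher, so the direction is up.
Checking another pair — D5 → A5 — gives the same interval.

up a perfect fifth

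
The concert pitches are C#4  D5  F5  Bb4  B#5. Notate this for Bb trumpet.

Written C4 sounds as Bb3 on the Bb trumpet, so concert pitches are written a major second up.
C#4 becomes D#4
D5 becomes E5
F5 becomes G5
Bb4 becomes C5
B#5 becomes C##6

D#4 E5 G5 C5 C##6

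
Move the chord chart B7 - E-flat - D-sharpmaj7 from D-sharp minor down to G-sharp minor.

D-sharp minor down to G-sharp minor is a perfect fifth; each chord root moves by that interval while the quality stays the same.
B7: root B down a perfect fifth → E, giving E7.
E-flat: root E-flat down a perfect fifth → Ab, giving Ab.
D-sharpmaj7: root D-sharp down a perfect fifth → G#, giving G#maj7.

E7 Ab G#maj7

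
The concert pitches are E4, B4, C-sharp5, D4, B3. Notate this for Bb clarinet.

F#4 C#5 D#5 E4 C#4

Written C4 sounds as Bb3 on the Bb clarinet, so concert pitches are written a major second up.
E4 becomes F#4
B4 becomes C#5
C#5 becomes D#5
D4 becomes E4
B3 becomes C#4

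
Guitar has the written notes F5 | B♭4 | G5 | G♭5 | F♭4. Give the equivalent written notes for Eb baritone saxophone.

D6 G5 E6 Eb6 Db5

First find concert pitch: the guitar sounds a perfect octave below written, so F5 B♭4 G5 G♭5 F♭4 sounds F4 Bb3 G4 Gb4 Fb3.
Then write for Eb baritone saxophone: it sounds a major thirteenth below written, so the part must be a major thirteenth above concert.
F4 → D6
Bb3 → G5
G4 → E6
Gb4 → Eb6
Fb3 → Db5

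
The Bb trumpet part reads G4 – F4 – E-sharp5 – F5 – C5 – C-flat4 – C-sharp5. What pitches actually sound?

F4 Eb4 D#5 Eb5 Bb4 Bbb3 B4

Written C4 on the Bb trumpet sounds as Bb3, a major second lower; apply that shift to every note.
G4 -> F4
F4 -> Eb4
E#5 -> D#5
F5 -> Eb5
C5 -> Bb4
Cb4 -> Bbb3
C#5 -> B4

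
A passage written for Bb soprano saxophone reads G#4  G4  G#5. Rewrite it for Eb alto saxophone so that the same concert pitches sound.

First find concert pitch: the Bb soprano saxophone sounds a major second below written, so G#4 G4 G#5 sounds F#4 F4 F#5.
Then write for Eb alto saxophone: it sounds a major sixth below written, so the part must be a major sixth above concert.
F#4 → D#5
F4 → D5
F#5 → D#6

D#5 D5 D#6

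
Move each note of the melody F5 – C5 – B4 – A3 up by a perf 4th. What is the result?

F5 -> Bb5
C5 -> F5
B4 -> E5
A3 -> D4

Bb5 F5 E5 D4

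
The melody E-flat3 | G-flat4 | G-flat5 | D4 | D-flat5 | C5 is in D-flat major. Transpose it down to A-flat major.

Bb2 Db4 Db5 A3 Ab4 G4

From D-flat down to A-flat is a perfect fourth; apply that to each pitch.
Eb3 → Bb2
Gb4 → Db4
Gb5 → Db5
D4 → A3
Db5 → Ab4
C5 → G4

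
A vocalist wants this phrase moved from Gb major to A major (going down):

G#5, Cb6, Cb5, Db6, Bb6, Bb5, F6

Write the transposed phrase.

A##4 D5 D4 E5 C#6 C#5 G#5

From Gb down to A is a diminished seventh; apply that to each pitch.
G#5 -> A##4
Cb6 -> D5
Cb5 -> D4
Db6 -> E5
Bb6 -> C#6
Bb5 -> C#5
F6 -> G#5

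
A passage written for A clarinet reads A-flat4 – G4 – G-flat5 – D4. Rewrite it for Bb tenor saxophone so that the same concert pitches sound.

G5 F#5 F6 C#5

First find concert pitch: the A clarinet sounds a minor third below written, so A-flat4 G4 G-flat5 D4 sounds F4 E4 Eb5 B3.
Then write for Bb tenor saxophone: it sounds a major ninth below written, so the part must be a major ninth above concert.
F4 → G5
E4 → F#5
Eb5 → F6
B3 → C#5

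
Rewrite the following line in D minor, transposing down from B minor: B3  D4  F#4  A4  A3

D3 F3 A3 C4 C3

B minor to D minor down is a major sixth, so every note moves down by that interval.
B3 gives D3
D4 gives F3
F#4 gives A3
A4 gives C4
A3 gives C3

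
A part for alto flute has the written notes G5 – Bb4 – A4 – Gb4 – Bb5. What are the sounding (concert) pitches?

D5 F4 E4 Db4 F5

The alto flute sounds a perfect fourth below written, so transpose each written note down a perfect fourth.
G5 → D5
Bb4 → F4
A4 → E4
Gb4 → Db4
Bb5 → F5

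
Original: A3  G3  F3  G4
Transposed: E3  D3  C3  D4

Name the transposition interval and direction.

down a perfect fourth

From A3 to E3 is 4 letter names — a fourth of some quality.
E3 to A3 is 5 semitones, which makes it a perfect fourth; the second version is lower, so the direction is down.
Checking another pair — G4 → D4 — gives the same interval.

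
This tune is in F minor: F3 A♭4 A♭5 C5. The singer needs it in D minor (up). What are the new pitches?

D4 F5 F6 A5

F minor to D minor up is a major sixth, so every note moves up by that interval.
F3 gives D4
Ab4 gives F5
Ab5 gives F6
C5 gives A5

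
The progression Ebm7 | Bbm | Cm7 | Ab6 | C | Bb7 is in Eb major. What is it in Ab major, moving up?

Abm7 Ebm Fm7 Db6 F Eb7

Eb major up to Ab major is a perfect fourth; each chord root moves by that interval while the quality stays the same.
Ebm7: root Eb up a perfect fourth → Ab, giving Abm7.
Bbm: root Bb up a perfect fourth → Eb, giving Ebm.
Cm7: root C up a perfect fourth → F, giving Fm7.
Ab6: root Ab up a perfect fourth → Db, giving Db6.
C: root C up a perfect fourth → F, giving F.
Bb7: root Bb up a perfect fourth → Eb, giving Eb7.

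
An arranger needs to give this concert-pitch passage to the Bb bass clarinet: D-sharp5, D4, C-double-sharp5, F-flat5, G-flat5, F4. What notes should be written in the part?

E#6 E5 D##6 Gb6 Ab6 G5

Written C4 sounds as Bb2 on the Bb bass clarinet, so concert pitches are written a major ninth up.
D#5 gives E#6
D4 gives E5
C##5 gives D##6
Fb5 gives Gb6
Gb5 gives Ab6
F4 gives G5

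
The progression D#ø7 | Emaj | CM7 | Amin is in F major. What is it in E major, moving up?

F major up to E major is a major seventh; each chord root moves by that interval while the quality stays the same.
D#ø7: root D# up a major seventh → C##, giving C##ø7.
Emaj: root E up a major seventh → D#, giving D#maj.
CM7: root C up a major seventh → B, giving BM7.
Amin: root A up a major seventh → G#, giving G#min.

C##ø7 D#maj BM7 G#min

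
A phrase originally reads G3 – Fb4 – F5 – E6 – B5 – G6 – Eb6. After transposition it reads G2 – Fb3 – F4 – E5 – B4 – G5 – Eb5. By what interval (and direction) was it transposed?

Take the first pair: G3 → G2. G to G spans 8 letter names, so the interval is some kind of octave.
G2 to G3 is 12 semitones, which makes it a perfect octave; the second version is lower, so the direction is down.
Checking another pair — Eb6 → Eb5 — gives the same interval.

down a perfect octave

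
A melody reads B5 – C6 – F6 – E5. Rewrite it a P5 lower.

B5 down a perfect fifth is E5.
A perfect fifth down from C6 gives F5.
A perfect fifth down from F6 gives Bb5.
E5 down a perfect fifth is A4.

E5 F5 Bb5 A4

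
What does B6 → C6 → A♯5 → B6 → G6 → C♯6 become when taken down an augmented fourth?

F6 Gb5 E5 F6 Db6 G5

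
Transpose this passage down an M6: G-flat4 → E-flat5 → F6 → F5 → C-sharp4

Bbb3 Gb4 Ab5 Ab4 E3

A major sixth down from Gb4 gives Bbb3.
A major sixth down from Eb5 gives Gb4.
F6: a sixth down reaches A, and 9 semitones makes it Ab5.
A major sixth down from F5 gives Ab4.
C#4 down a major sixth is E3.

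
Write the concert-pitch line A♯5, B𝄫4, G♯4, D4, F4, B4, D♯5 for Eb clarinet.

F##5 Gb4 E#4 B3 D4 G#4 B#4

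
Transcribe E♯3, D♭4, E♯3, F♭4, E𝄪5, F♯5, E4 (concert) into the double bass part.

E#4 Db5 E#4 Fb5 E##6 F#6 E5

Written C4 sounds as C3 on the double bass, so concert pitches are written a perfect octave up.
E#3 becomes E#4
Db4 becomes Db5
E#3 becomes E#4
Fb4 becomes Fb5
E##5 becomes E##6
F#5 becomes F#6
E4 becomes E5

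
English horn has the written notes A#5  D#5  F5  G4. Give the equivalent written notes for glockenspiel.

D#3 G#2 Bb2 C2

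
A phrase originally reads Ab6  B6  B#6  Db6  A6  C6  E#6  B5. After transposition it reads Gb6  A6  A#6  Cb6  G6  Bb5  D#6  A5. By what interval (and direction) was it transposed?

down a major second

Take the first pair: Ab6 → Gb6. A to G spans 2 letter names, so the interval is some kind of second.
Gb6 to Ab6 is 2 semitones, which makes it a major second; the second version is lower, so the direction is down.
Checking another pair — B5 → A5 — gives the same interval.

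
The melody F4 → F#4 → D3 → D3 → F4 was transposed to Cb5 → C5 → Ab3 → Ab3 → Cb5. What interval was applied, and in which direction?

up a diminished fifth

Take the first pair: F4 → Cb5. F to C spans 5 letter names, so the interval is some kind of fifth.
F4 to Cb5 is 6 semitones, which makes it a diminished fifth; the second version is higher, so the direction is up.
Checking another pair — F4 → Cb5 — gives the same interval.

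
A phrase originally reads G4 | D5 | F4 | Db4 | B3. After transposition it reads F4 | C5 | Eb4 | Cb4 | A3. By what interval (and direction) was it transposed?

Take the first pair: G4 → F4. G to F spans 2 letter names, so the interval is some kind of second.
F4 to G4 is 2 semitones, which makes it a major second; the second version is lower, so the direction is down.
Checking another pair — B3 → A3 — gives the same interval.

down a major second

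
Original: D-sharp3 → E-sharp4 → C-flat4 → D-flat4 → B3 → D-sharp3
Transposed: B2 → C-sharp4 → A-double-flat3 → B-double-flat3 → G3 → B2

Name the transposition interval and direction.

down a major third

From D#3 to B2 is 3 letter names — a third of some quality.
B2 to D#3 is 4 semitones, which makes it a major third; the second version is lower, so the direction is down.
Checking another pair — D#3 → B2 — gives the same interval.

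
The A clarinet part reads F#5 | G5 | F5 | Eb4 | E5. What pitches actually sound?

D#5 E5 D5 C4 C#5

Written C4 on the A clarinet sounds as A3, a minor third lower; apply that shift to every note.
F#5 becomes D#5
G5 becomes E5
F5 becomes D5
Eb4 becomes C4
E5 becomes C#5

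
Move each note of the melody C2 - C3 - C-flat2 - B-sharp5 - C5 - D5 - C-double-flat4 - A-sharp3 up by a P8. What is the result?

C3 C4 Cb3 B#6 C6 D6 Cbb5 A#4

C2 to C3
C3 to C4
Cb2 to Cb3
B#5 to B#6
C5 to C6
D5 to D6
Cbb4 to Cbb5
A#3 to A#4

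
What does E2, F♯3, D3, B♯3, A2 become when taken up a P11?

E2 -> A3
F#3 -> B4
D3 -> G4
B#3 -> E#5
A2 -> D4

A3 B4 G4 E#5 D4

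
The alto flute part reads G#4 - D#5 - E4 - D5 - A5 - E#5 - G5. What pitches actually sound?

D#4 A#4 B3 A4 E5 B#4 D5

Written C4 on the alto flute sounds as G3, a perfect fourth lower; apply that shift to every note.
G#4 gives D#4
D#5 gives A#4
E4 gives B3
D5 gives A4
A5 gives E5
E#5 gives B#4
G5 gives D5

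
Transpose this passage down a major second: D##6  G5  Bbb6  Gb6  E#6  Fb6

C##6 F5 Abb6 Fb6 D#6 Ebb6

D##6 to C##6
G5 to F5
Bbb6 to Abb6
Gb6 to Fb6
E#6 to D#6
Fb6 to Ebb6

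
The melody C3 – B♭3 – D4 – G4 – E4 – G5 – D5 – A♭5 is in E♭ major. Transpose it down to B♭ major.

G2 F3 A3 D4 B3 D5 A4 Eb5

E♭ major to B♭ major down is a perfect fourth, so every note moves down by that interval.
C3 → G2
Bb3 → F3
D4 → A3
G4 → D4
E4 → B3
G5 → D5
D5 → A4
Ab5 → Eb5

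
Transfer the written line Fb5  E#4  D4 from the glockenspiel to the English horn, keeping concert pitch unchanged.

Cb8 B#6 A6

First find concert pitch: the glockenspiel sounds a perfect fifteenth above written, so Fb5 E#4 D4 sounds Fb7 E#6 D6.
Then write for English horn: it sounds a perfect fifth below written, so the part must be a perfect fifth above concert.
Fb7 → Cb8
E#6 → B#6
D6 → A6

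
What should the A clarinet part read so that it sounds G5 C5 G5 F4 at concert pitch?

Bb5 Eb5 Bb5 Ab4

Written C4 sounds as A3 on the A clarinet, so concert pitches are written a minor third up.
G5 becomes Bb5
C5 becomes Eb5
G5 becomes Bb5
F4 becomes Ab4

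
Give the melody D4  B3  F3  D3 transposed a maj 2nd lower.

C4 A3 Eb3 C3

D4 down a major second is C4.
B3: a second down reaches A, and 2 semitones makes it A3.
A major second down from F3 gives Eb3.
A major second down from D3 gives C3.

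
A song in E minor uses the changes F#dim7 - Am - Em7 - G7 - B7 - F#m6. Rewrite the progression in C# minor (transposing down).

D#dim7 F#m C#m7 E7 G#7 D#m6

E minor down to C# minor is a minor third; each chord root moves by that interval while the quality stays the same.
F#dim7: root F# down a minor third → D#, giving D#dim7.
Am: root A down a minor third → F#, giving F#m.
Em7: root E down a minor third → C#, giving C#m7.
G7: root G down a minor third → E, giving E7.
B7: root B down a minor third → G#, giving G#7.
F#m6: root F# down a minor third → D#, giving D#m6.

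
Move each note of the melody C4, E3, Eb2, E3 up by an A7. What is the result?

C4 -> B#4
E3 -> D##4
Eb2 -> D#3
E3 -> D##4

B#4 D##4 D#3 D##4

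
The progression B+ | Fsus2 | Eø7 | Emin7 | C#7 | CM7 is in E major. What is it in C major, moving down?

E major down to C major is a major third; each chord root moves by that interval while the quality stays the same.
B+: root B down a major third → G, giving G+.
Fsus2: root F down a major third → Db, giving Dbsus2.
Eø7: root E down a major third → C, giving Cø7.
Emin7: root E down a major third → C, giving Cmin7.
C#7: root C# down a major third → A, giving A7.
CM7: root C down a major third → Ab, giving AbM7.

G+ Dbsus2 Cø7 Cmin7 A7 AbM7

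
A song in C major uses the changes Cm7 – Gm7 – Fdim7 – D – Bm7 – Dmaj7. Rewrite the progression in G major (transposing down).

Gm7 Dm7 Cdim7 A F#m7 Amaj7

C major down to G major is a perfect fourth; each chord root moves by that interval while the quality stays the same.
Cm7: root C down a perfect fourth → G, giving Gm7.
Gm7: root G down a perfect fourth → D, giving Dm7.
Fdim7: root F down a perfect fourth → C, giving Cdim7.
D: root D down a perfect fourth → A, giving A.
Bm7: root B down a perfect fourth → F#, giving F#m7.
Dmaj7: root D down a perfect fourth → A, giving Amaj7.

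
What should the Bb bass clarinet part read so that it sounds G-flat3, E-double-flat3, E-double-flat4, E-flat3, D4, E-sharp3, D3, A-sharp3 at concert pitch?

Ab4 Fb4 Fb5 F4 E5 F##4 E4 B#4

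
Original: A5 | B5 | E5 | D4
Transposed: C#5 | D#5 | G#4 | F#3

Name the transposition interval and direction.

Take the first pair: A5 → C#5. A to C spans 6 letter names, so the interval is some kind of sixth.
C#5 to A5 is 8 semitones, which makes it a minor sixth; the second version is lower, so the direction is down.
Checking another pair — D4 → F#3 — gives the same interval.

down a minor sixth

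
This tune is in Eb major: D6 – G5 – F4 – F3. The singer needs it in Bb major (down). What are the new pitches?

A5 D5 C4 C3

Eb major to Bb major down is a perfect fourth, so every note moves down by that interval.
D6 to A5
G5 to D5
F4 to C4
F3 to C3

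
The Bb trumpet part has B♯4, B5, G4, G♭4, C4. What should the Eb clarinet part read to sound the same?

First find concert pitch: the Bb trumpet sounds a major second below written, so B♯4 B5 G4 G♭4 C4 sounds A#4 A5 F4 Fb4 Bb3.
Then write for Eb clarinet: it sounds a minor third above written, so the part must be a minor third below concert.
A#4 → F##4
A5 → F#5
F4 → D4
Fb4 → Db4
Bb3 → G3

F##4 F#5 D4 Db4 G3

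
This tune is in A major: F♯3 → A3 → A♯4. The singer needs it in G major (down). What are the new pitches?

E3 G3 G#4

From A down to G is a major second; apply that to each pitch.
F#3 gives E3
A3 gives G3
A#4 gives G#4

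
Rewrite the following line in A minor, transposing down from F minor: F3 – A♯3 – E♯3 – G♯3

A2 C##3 G##2 B#2

From F down to A is a minor sixth; apply that to each pitch.
F3 gives A2
A#3 gives C##3
E#3 gives G##2
G#3 gives B#2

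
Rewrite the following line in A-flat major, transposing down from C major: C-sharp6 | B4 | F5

A5 G4 Db5

C major to A-flat major down is a major third, so every note moves down by that interval.
C#6 becomes A5
B4 becomes G4
F5 becomes Db5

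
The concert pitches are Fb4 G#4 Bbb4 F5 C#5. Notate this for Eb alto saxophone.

Written C4 sounds as Eb3 on the Eb alto saxophone, so concert pitches are written a major sixth up.
Fb4 → Db5
G#4 → E#5
Bbb4 → Gb5
F5 → D6
C#5 → A#5

Db5 E#5 Gb5 D6 A#5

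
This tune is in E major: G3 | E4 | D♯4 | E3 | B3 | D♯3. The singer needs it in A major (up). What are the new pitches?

E major to A major up is a perfect fourth, so every note moves up by that interval.
G3 -> C4
E4 -> A4
D#4 -> G#4
E3 -> A3
B3 -> E4
D#3 -> G#3

C4 A4 G#4 A3 E4 G#3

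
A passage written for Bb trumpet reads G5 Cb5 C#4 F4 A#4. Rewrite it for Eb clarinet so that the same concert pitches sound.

D5 Gb4 G#3 C4 E#4

First find concert pitch: the Bb trumpet sounds a major second below written, so G5 Cb5 C#4 F4 A#4 sounds F5 Bbb4 B3 Eb4 G#4.
Then write for Eb clarinet: it sounds a minor third above written, so the part must be a minor third below concert.
F5 → D5
Bbb4 → Gb4
B3 → G#3
Eb4 → C4
G#4 → E#4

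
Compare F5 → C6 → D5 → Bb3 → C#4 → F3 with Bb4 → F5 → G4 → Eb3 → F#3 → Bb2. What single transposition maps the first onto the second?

down a perfect fifth

From F5 to Bb4 is 5 letter names — a fifth of some quality.
Bb4 to F5 is 7 semitones, which makes it a perfect fifth; the second version is lower, so the direction is down.
Checking another pair — F3 → Bb2 — gives the same interval.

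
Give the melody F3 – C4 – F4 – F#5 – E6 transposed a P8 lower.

F2 C3 F3 F#4 E5

F3 becomes F2
C4 becomes C3
F4 becomes F3
F#5 becomes F#4
E6 becomes E5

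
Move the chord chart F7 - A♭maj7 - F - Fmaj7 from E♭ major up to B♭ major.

E♭ major up to B♭ major is a perfect fifth; each chord root moves by that interval while the quality stays the same.
F7: root F up a perfect fifth → C, giving C7.
A♭maj7: root A♭ up a perfect fifth → Eb, giving Ebmaj7.
F: root F up a perfect fifth → C, giving C.
Fmaj7: root F up a perfect fifth → C, giving Cmaj7.

C7 Ebmaj7 C Cmaj7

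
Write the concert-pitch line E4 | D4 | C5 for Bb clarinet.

F#4 E4 D5

The Bb clarinet sounds a major second below written, so the written part must be a major second above concert — transpose each note up.
E4 becomes F#4
D4 becomes E4
C5 becomes D5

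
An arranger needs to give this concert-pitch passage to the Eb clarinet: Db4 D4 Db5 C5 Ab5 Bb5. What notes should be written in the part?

Bb3 B3 Bb4 A4 F5 G5

Written C4 sounds as Eb4 on the Eb clarinet, so concert pitches are written a minor third down.
Db4 → Bb3
D4 → B3
Db5 → Bb4
C5 → A4
Ab5 → F5
Bb5 → G5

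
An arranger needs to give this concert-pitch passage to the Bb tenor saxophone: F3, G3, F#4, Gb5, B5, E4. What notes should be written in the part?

Written C4 sounds as Bb2 on the Bb tenor saxophone, so concert pitches are written a major ninth up.
F3 becomes G4
G3 becomes A4
F#4 becomes G#5
Gb5 becomes Ab6
B5 becomes C#7
E4 becomes F#5

G4 A4 G#5 Ab6 C#7 F#5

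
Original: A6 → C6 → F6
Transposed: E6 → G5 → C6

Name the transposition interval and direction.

down a perfect fourth

Take the first pair: A6 → E6. A to E spans 4 letter names, so the interval is some kind of fourth.
E6 to A6 is 5 semitones, which makes it a perfect fourth; the second version is lower, so the direction is down.
Checking another pair — F6 → C6 — gives the same interval.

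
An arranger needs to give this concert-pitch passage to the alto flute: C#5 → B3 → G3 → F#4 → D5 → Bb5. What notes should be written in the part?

The alto flute sounds a perfect fourth below written, so the written part must be a perfect fourth above concert — transpose each note up.
C#5 to F#5
B3 to E4
G3 to C4
F#4 to B4
D5 to G5
Bb5 to Eb6

F#5 E4 C4 B4 G5 Eb6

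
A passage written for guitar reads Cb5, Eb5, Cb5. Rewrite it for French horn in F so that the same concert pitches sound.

Gb4 Bb4 Gb4

First find concert pitch: the guitar sounds a perfect octave below written, so Cb5 Eb5 Cb5 sounds Cb4 Eb4 Cb4.
Then write for French horn in F: it sounds a perfect fifth below written, so the part must be a perfect fifth above concert.
Cb4 → Gb4
Eb4 → Bb4
Cb4 → Gb4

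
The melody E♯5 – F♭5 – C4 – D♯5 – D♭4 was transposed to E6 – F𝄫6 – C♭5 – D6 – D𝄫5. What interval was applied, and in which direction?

up a diminished octave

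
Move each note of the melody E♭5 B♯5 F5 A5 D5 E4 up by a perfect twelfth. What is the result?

Bb6 F##7 C7 E7 A6 B5

Eb5 becomes Bb6
B#5 becomes F##7
F5 becomes C7
A5 becomes E7
D5 becomes A6
E4 becomes B5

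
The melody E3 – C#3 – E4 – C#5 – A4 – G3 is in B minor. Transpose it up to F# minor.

B minor to F# minor up is a perfect fifth, so every note moves up by that interval.
E3 gives B3
C#3 gives G#3
E4 gives B4
C#5 gives G#5
A4 gives E5
G3 gives D4

B3 G#3 B4 G#5 E5 D4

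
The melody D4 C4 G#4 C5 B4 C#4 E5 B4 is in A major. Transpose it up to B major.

A major to B major up is a major second, so every note moves up by that interval.
D4 gives E4
C4 gives D4
G#4 gives A#4
C5 gives D5
B4 gives C#5
C#4 gives D#4
E5 gives F#5
B4 gives C#5

E4 D4 A#4 D5 C#5 D#4 F#5 C#5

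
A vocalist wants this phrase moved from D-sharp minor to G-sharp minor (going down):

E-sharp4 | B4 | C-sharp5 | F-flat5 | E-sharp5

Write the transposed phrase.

From D-sharp down to G-sharp is a perfect fifth; apply that to each pitch.
E#4 → A#3
B4 → E4
C#5 → F#4
Fb5 → Bbb4
E#5 → A#4

A#3 E4 F#4 Bbb4 A#4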